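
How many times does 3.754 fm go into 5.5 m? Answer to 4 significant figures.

(5.5) / (3.754 × 10^-15) = 1.4651 × 10^15

1465000000000000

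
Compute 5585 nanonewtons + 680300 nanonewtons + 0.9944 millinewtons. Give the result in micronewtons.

In micronewtons:
  5585 nanonewtons = 5585 × 10⁻³ micronewtons = 5.585
  680300 nanonewtons = 680300 × 10⁻³ micronewtons = 680.3
  0.9944 millinewtons = 0.9944 × 10³ micronewtons = 994.4
Sum: 5.585 + 680.3 + 994.4 = 1680.285

1680.285 micronewtons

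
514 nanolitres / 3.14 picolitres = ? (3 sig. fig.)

(514 × 10⁻⁹) / (3.14 × 10⁻¹²) = 163.7 × 10³

164000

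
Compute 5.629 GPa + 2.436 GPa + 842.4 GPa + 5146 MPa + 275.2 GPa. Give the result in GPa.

1130.811 GPa

In GPa:
  5.629 GPa → 5.629
  2.436 GPa → 2.436
  842.4 GPa → 842.4
  5146 MPa = 5146 × 10⁻³ GPa = 5.146
  275.2 GPa → 275.2
Sum: 5.629 + 2.436 + 842.4 + 5.146 + 275.2 = 1130.811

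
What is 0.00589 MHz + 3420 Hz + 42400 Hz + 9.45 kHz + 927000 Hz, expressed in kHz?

In kHz:
  0.00589 MHz = 0.00589 × 10^3 kHz = 5.89
  3420 Hz = 3420 × 10^-3 kHz = 3.42
  42400 Hz = 42400 × 10^-3 kHz = 42.4
  9.45 kHz → 9.45
  927000 Hz = 927000 × 10^-3 kHz = 927
Sum: 5.89 + 3.42 + 42.4 + 9.45 + 927 = 988.16

988.16 kHz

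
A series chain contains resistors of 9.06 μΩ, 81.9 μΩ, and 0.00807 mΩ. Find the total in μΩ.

In μΩ:
  9.06 μΩ → 9.06
  81.9 μΩ → 81.9
  0.00807 mΩ = 0.00807e3 μΩ = 8.07
Sum: 9.06 + 81.9 + 8.07 = 99.03

99.03 μΩ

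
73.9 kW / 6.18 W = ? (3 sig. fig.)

(73.9 × 10^3) / (6.18) = 11.96 × 10^3

12000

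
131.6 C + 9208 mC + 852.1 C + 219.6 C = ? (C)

In C:
  131.6 C → 131.6
  9208 mC = 9208 × 10^-3 C = 9.208
  852.1 C → 852.1
  219.6 C → 219.6
Sum: 131.6 + 9.208 + 852.1 + 219.6 = 1212.508

1212.508 C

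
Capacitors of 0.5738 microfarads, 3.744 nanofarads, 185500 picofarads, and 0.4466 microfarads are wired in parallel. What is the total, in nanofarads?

In nanofarads:
  0.5738 microfarads = 0.5738 × 10³ nanofarads = 573.8
  3.744 nanofarads → 3.744
  185500 picofarads = 185500 × 10⁻³ nanofarads = 185.5
  0.4466 microfarads = 0.4466 × 10³ nanofarads = 446.6
Sum: 573.8 + 3.744 + 185.5 + 446.6 = 1209.644

1209.644 nanofarads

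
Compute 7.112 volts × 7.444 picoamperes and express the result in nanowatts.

7.112 × 7.444 × 10^-12 = 52.941728 × 10^-12 W

0.052941728 nanowatts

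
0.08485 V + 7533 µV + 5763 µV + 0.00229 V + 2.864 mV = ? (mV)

103.3 mV

In mV:
  0.08485 V = 0.08485 × 10^3 mV = 84.85
  7533 µV = 7533 × 10^-3 mV = 7.533
  5763 µV = 5763 × 10^-3 mV = 5.763
  0.00229 V = 0.00229 × 10^3 mV = 2.29
  2.864 mV → 2.864
Sum: 84.85 + 7.533 + 5.763 + 2.29 + 2.864 = 103.3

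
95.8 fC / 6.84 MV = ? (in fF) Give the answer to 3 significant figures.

0.0000140 fF

(95.8 × 10⁻¹⁵) / (6.84 × 10⁶) = 14.006 × 10⁻²¹ F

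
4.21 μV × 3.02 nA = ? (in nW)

0.0000127142 nW

4.21 × 10⁻⁶ × 3.02 × 10⁻⁹ = 12.7142 × 10⁻¹⁵ W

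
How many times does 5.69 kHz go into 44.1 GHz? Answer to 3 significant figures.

7750000

(44.1 × 10⁹) / (5.69 × 10³) = 7.75 × 10⁶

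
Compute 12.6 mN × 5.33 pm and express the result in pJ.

12.6 × 10⁻³ × 5.33 × 10⁻¹² = 67.158 × 10⁻¹⁵ J

0.067158 pJ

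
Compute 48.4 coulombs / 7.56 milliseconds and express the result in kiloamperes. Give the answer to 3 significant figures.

6.40 kiloamperes

(48.4) / (7.56 × 10^-3) = 6.4021 × 10^3 A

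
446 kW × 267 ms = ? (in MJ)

0.119082 MJ

446 × 10^3 × 267 × 10^-3 = 119082 J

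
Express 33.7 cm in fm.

centi = 1e-2, femto = 1e-15; factor is 1e13.
33.7 × 1e13 = 337000000000000

337000000000000 fm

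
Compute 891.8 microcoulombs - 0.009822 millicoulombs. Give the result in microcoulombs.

In microcoulombs:
  891.8 microcoulombs → 891.8
  0.009822 millicoulombs = 0.009822e3 microcoulombs = 9.822
Difference: 891.8 - 9.822 = 881.978

881.978 microcoulombs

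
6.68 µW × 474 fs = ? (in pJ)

0.00000316632 pJ

6.68e-6 × 474e-15 = 3166.32e-21 J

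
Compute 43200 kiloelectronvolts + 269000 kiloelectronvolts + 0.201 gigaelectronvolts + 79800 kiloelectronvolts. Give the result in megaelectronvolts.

In megaelectronvolts:
  43200 kiloelectronvolts = 43200e-3 megaelectronvolts = 43.2
  269000 kiloelectronvolts = 269000e-3 megaelectronvolts = 269
  0.201 gigaelectronvolts = 0.201e3 megaelectronvolts = 201
  79800 kiloelectronvolts = 79800e-3 megaelectronvolts = 79.8
Sum: 43.2 + 269 + 201 + 79.8 = 593

593 megaelectronvolts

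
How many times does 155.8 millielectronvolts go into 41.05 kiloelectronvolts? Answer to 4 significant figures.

(41.05 × 10^3) / (155.8 × 10^-3) = 0.26348 × 10^6

263500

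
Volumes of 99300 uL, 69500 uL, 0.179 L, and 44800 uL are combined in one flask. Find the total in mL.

In mL:
  99300 uL = 99300 × 10^-3 mL = 99.3
  69500 uL = 69500 × 10^-3 mL = 69.5
  0.179 L = 0.179 × 10^3 mL = 179
  44800 uL = 44800 × 10^-3 mL = 44.8
Sum: 99.3 + 69.5 + 179 + 44.8 = 392.6

392.6 mL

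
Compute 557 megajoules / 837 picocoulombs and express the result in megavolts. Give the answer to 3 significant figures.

(557 × 10⁶) / (837 × 10⁻¹²) = 0.66547 × 10¹⁸ V

665000000000 megavolts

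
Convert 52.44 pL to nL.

pico = 10⁻¹², nano = 10⁻⁹; factor is 10⁻³.
52.44 × 10⁻³ = 0.05244

0.05244 nL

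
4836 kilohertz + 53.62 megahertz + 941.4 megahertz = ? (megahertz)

In megahertz:
  4836 kilohertz = 4836 × 10^-3 megahertz = 4.836
  53.62 megahertz → 53.62
  941.4 megahertz → 941.4
Sum: 4.836 + 53.62 + 941.4 = 999.856

999.856 megahertz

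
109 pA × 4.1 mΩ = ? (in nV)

0.0004469 nV

109e-12 × 4.1e-3 = 446.9e-15 V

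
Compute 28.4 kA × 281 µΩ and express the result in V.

28.4 × 10³ × 281 × 10⁻⁶ = 7980.4 × 10⁻³ V

7.9804 V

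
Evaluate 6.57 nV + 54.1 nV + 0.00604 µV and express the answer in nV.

66.71 nV

In nV:
  6.57 nV → 6.57
  54.1 nV → 54.1
  0.00604 µV = 0.00604e3 nV = 6.04
Sum: 6.57 + 54.1 + 6.04 = 66.71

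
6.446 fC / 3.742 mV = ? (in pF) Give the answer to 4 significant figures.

1.723 pF

(6.446 × 10⁻¹⁵) / (3.742 × 10⁻³) = 1.72261 × 10⁻¹² F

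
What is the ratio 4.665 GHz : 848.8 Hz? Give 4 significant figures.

(4.665e9) / (848.8) = 0.005496e9

5496000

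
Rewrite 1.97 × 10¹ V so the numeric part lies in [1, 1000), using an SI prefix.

19.7 V

= 19.7 V; mantissa already in [1, 1000).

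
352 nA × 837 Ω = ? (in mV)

0.294624 mV

352 × 10⁻⁹ × 837 = 294624 × 10⁻⁹ V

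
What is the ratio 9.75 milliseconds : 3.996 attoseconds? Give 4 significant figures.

2440000000000000

(9.75 × 10^-3) / (3.996 × 10^-18) = 2.4399 × 10^15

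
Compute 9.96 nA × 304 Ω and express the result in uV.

3.02784 uV

9.96 × 10^-9 × 304 = 3027.84 × 10^-9 V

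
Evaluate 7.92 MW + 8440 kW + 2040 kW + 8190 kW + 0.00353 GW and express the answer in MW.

In MW:
  7.92 MW → 7.92
  8440 kW = 8440e-3 MW = 8.44
  2040 kW = 2040e-3 MW = 2.04
  8190 kW = 8190e-3 MW = 8.19
  0.00353 GW = 0.00353e3 MW = 3.53
Sum: 7.92 + 8.44 + 2.04 + 8.19 + 3.53 = 30.12

30.12 MW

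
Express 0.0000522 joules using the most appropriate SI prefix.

52.2 microjoules

= 52.2 × 10⁻⁶ joules; 10⁻⁶ is micro.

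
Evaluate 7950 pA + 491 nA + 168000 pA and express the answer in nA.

In nA:
  7950 pA = 7950 × 10^-3 nA = 7.95
  491 nA → 491
  168000 pA = 168000 × 10^-3 nA = 168
Sum: 7.95 + 491 + 168 = 666.95

666.95 nA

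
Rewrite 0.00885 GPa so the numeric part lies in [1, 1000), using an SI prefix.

= 8.85 × 10^6 Pa; 10^6 is mega.

8.85 MPa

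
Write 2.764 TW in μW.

2764000000000000000 μW

tera = 10¹², micro = 10⁻⁶; factor is 10¹⁸.
2.764 × 10¹⁸ = 2764000000000000000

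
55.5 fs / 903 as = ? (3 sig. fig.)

61.5

(55.5 × 10^-15) / (903 × 10^-18) = 0.06146 × 10^3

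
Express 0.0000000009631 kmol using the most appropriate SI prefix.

963.1 nmol

= 963.1 × 10^-9 mol; 10^-9 is nano.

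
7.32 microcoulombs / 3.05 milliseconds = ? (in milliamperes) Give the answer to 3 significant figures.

2.40 milliamperes

(7.32 × 10^-6) / (3.05 × 10^-3) = 2.4 × 10^-3 A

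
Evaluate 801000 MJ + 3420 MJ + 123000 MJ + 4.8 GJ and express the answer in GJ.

In GJ:
  801000 MJ = 801000 × 10⁻³ GJ = 801
  3420 MJ = 3420 × 10⁻³ GJ = 3.42
  123000 MJ = 123000 × 10⁻³ GJ = 123
  4.8 GJ → 4.8
Sum: 801 + 3.42 + 123 + 4.8 = 932.22

932.22 GJ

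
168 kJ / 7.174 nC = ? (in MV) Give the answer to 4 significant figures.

23420000 MV

(168 × 10^3) / (7.174 × 10^-9) = 23.4179 × 10^12 V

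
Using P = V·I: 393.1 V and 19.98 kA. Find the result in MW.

7.854138 MW

393.1 × 19.98 × 10³ = 7854.138 × 10³ W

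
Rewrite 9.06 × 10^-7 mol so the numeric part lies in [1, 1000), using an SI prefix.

906 nmol

= 906 × 10^-9 mol; 10^-9 is nano.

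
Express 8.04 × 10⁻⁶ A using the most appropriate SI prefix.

= 8.04 × 10⁻⁶ A; 10⁻⁶ is micro.

8.04 uA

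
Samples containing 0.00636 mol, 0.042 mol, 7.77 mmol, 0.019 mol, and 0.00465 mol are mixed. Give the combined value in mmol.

In mmol:
  0.00636 mol = 0.00636 × 10^3 mmol = 6.36
  0.042 mol = 0.042 × 10^3 mmol = 42
  7.77 mmol → 7.77
  0.019 mol = 0.019 × 10^3 mmol = 19
  0.00465 mol = 0.00465 × 10^3 mmol = 4.65
Sum: 6.36 + 42 + 7.77 + 19 + 4.65 = 79.78

79.78 mmol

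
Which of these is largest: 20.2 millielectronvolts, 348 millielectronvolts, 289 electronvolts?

20.2 millielectronvolts = 0.0202 electronvolts
348 millielectronvolts = 0.348 electronvolts
289 electronvolts = 289 electronvolts

289 electronvolts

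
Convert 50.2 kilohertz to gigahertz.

0.0000502 gigahertz

kilo = 1e3, giga = 1e9; factor is 1e-6.
50.2 × 1e-6 = 0.0000502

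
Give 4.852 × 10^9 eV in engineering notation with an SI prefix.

= 4.852 × 10^9 eV; 10^9 is giga.

4.852 GeV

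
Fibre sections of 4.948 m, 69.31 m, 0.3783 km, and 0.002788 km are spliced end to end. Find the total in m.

455.346 m

In m:
  4.948 m → 4.948
  69.31 m → 69.31
  0.3783 km = 0.3783 × 10^3 m = 378.3
  0.002788 km = 0.002788 × 10^3 m = 2.788
Sum: 4.948 + 69.31 + 378.3 + 2.788 = 455.346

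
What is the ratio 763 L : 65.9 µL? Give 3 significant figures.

(763) / (65.9 × 10⁻⁶) = 11.58 × 10⁶

11600000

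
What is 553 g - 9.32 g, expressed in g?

543.68 g

In g:
  553 g → 553
  9.32 g → 9.32
Difference: 553 - 9.32 = 543.68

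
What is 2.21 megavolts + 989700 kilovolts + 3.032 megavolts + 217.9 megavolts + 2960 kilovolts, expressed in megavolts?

1215.802 megavolts

In megavolts:
  2.21 megavolts → 2.21
  989700 kilovolts = 989700 × 10⁻³ megavolts = 989.7
  3.032 megavolts → 3.032
  217.9 megavolts → 217.9
  2960 kilovolts = 2960 × 10⁻³ megavolts = 2.96
Sum: 2.21 + 989.7 + 3.032 + 217.9 + 2.96 = 1215.802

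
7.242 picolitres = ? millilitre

pico = 10^-12, milli = 10^-3; factor is 10^-9.
7.242 × 10^-9 = 0.000000007242

0.000000007242 millilitres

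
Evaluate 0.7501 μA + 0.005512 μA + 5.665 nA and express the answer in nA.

In nA:
  0.7501 μA = 0.7501e3 nA = 750.1
  0.005512 μA = 0.005512e3 nA = 5.512
  5.665 nA → 5.665
Sum: 750.1 + 5.512 + 5.665 = 761.277

761.277 nA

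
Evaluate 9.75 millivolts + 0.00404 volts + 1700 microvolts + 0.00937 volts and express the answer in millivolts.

In millivolts:
  9.75 millivolts → 9.75
  0.00404 volts = 0.00404e3 millivolts = 4.04
  1700 microvolts = 1700e-3 millivolts = 1.7
  0.00937 volts = 0.00937e3 millivolts = 9.37
Sum: 9.75 + 4.04 + 1.7 + 9.37 = 24.86

24.86 millivolts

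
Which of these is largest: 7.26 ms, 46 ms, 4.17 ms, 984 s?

7.26 ms = 0.00726 s
46 ms = 0.046 s
4.17 ms = 0.00417 s
984 s = 984 s

984 s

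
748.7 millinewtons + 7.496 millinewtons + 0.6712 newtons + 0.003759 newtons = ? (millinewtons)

In millinewtons:
  748.7 millinewtons → 748.7
  7.496 millinewtons → 7.496
  0.6712 newtons = 0.6712 × 10^3 millinewtons = 671.2
  0.003759 newtons = 0.003759 × 10^3 millinewtons = 3.759
Sum: 748.7 + 7.496 + 671.2 + 3.759 = 1431.155

1431.155 millinewtons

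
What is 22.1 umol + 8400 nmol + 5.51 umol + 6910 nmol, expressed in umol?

In umol:
  22.1 umol → 22.1
  8400 nmol = 8400 × 10⁻³ umol = 8.4
  5.51 umol → 5.51
  6910 nmol = 6910 × 10⁻³ umol = 6.91
Sum: 22.1 + 8.4 + 5.51 + 6.91 = 42.92

42.92 umol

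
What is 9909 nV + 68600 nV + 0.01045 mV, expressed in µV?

88.959 µV

In µV:
  9909 nV = 9909e-3 µV = 9.909
  68600 nV = 68600e-3 µV = 68.6
  0.01045 mV = 0.01045e3 µV = 10.45
Sum: 9.909 + 68.6 + 10.45 = 88.959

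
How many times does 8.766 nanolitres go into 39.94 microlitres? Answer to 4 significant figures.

(39.94 × 10^-6) / (8.766 × 10^-9) = 4.5562 × 10^3

4556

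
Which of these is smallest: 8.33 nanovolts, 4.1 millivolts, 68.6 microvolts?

8.33 nanovolts

8.33 nanovolts = 0.00000000833 volts
4.1 millivolts = 0.0041 volts
68.6 microvolts = 0.0000686 volts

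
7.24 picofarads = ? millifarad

pico = 10⁻¹², milli = 10⁻³; factor is 10⁻⁹.
7.24 × 10⁻⁹ = 0.00000000724

0.00000000724 millifarads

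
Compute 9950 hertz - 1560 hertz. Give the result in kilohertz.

8.39 kilohertz

In kilohertz:
  9950 hertz = 9950 × 10⁻³ kilohertz = 9.95
  1560 hertz = 1560 × 10⁻³ kilohertz = 1.56
Difference: 9.95 - 1.56 = 8.39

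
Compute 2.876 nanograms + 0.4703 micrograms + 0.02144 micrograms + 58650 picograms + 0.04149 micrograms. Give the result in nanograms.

594.756 nanograms

In nanograms:
  2.876 nanograms → 2.876
  0.4703 micrograms = 0.4703e3 nanograms = 470.3
  0.02144 micrograms = 0.02144e3 nanograms = 21.44
  58650 picograms = 58650e-3 nanograms = 58.65
  0.04149 micrograms = 0.04149e3 nanograms = 41.49
Sum: 2.876 + 470.3 + 21.44 + 58.65 + 41.49 = 594.756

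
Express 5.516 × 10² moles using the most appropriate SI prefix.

551.6 moles

= 551.6 moles; mantissa already in [1, 1000).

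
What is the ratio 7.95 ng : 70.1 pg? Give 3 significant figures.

(7.95 × 10⁻⁹) / (70.1 × 10⁻¹²) = 0.1134 × 10³

113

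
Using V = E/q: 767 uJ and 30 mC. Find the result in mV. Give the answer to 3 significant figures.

(767 × 10^-6) / (30 × 10^-3) = 25.567 × 10^-3 V

25.6 mV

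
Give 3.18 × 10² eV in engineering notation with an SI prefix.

= 318 eV; mantissa already in [1, 1000).

318 eV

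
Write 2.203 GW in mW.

2203000000000 mW

giga = 1e9, milli = 1e-3; factor is 1e12.
2.203 × 1e12 = 2203000000000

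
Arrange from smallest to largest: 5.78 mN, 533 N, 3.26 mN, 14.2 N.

5.78 mN = 0.00578 N
533 N = 533 N
3.26 mN = 0.00326 N
14.2 N = 14.2 N

3.26 mN < 5.78 mN < 14.2 N < 533 N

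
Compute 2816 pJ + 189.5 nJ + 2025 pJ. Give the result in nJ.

194.341 nJ

In nJ:
  2816 pJ = 2816 × 10⁻³ nJ = 2.816
  189.5 nJ → 189.5
  2025 pJ = 2025 × 10⁻³ nJ = 2.025
Sum: 2.816 + 189.5 + 2.025 = 194.341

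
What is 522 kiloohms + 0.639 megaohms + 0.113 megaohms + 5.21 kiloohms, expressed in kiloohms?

1279.21 kiloohms

In kiloohms:
  522 kiloohms → 522
  0.639 megaohms = 0.639 × 10³ kiloohms = 639
  0.113 megaohms = 0.113 × 10³ kiloohms = 113
  5.21 kiloohms → 5.21
Sum: 522 + 639 + 113 + 5.21 = 1279.21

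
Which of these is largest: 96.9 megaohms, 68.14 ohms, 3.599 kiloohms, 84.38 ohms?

96.9 megaohms

96.9 megaohms = 96900000 ohms
68.14 ohms = 68.14 ohms
3.599 kiloohms = 3599 ohms
84.38 ohms = 84.38 ohms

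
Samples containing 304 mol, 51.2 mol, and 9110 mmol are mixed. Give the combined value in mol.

364.31 mol

In mol:
  304 mol → 304
  51.2 mol → 51.2
  9110 mmol = 9110 × 10^-3 mol = 9.11
Sum: 304 + 51.2 + 9.11 = 364.31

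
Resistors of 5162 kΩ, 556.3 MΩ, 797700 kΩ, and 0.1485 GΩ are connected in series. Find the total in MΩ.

In MΩ:
  5162 kΩ = 5162 × 10⁻³ MΩ = 5.162
  556.3 MΩ → 556.3
  797700 kΩ = 797700 × 10⁻³ MΩ = 797.7
  0.1485 GΩ = 0.1485 × 10³ MΩ = 148.5
Sum: 5.162 + 556.3 + 797.7 + 148.5 = 1507.662

1507.662 MΩ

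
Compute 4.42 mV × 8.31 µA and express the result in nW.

36.7302 nW

4.42e-3 × 8.31e-6 = 36.7302e-9 W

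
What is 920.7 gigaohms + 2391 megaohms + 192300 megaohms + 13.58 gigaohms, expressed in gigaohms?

In gigaohms:
  920.7 gigaohms → 920.7
  2391 megaohms = 2391 × 10⁻³ gigaohms = 2.391
  192300 megaohms = 192300 × 10⁻³ gigaohms = 192.3
  13.58 gigaohms → 13.58
Sum: 920.7 + 2.391 + 192.3 + 13.58 = 1128.971

1128.971 gigaohms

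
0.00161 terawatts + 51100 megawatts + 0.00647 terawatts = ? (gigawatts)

59.18 gigawatts

In gigawatts:
  0.00161 terawatts = 0.00161e3 gigawatts = 1.61
  51100 megawatts = 51100e-3 gigawatts = 51.1
  0.00647 terawatts = 0.00647e3 gigawatts = 6.47
Sum: 1.61 + 51.1 + 6.47 = 59.18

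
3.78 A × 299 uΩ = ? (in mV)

1.13022 mV

3.78 × 299 × 10⁻⁶ = 1130.22 × 10⁻⁶ V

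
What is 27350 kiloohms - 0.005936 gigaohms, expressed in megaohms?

21.414 megaohms

In megaohms:
  27350 kiloohms = 27350 × 10^-3 megaohms = 27.35
  0.005936 gigaohms = 0.005936 × 10^3 megaohms = 5.936
Difference: 27.35 - 5.936 = 21.414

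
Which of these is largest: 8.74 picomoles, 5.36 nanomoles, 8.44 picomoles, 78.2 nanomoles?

8.74 picomoles = 0.00000000000874 moles
5.36 nanomoles = 0.00000000536 moles
8.44 picomoles = 0.00000000000844 moles
78.2 nanomoles = 0.0000000782 moles

78.2 nanomoles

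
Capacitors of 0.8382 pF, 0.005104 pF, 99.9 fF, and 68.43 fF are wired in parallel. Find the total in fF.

In fF:
  0.8382 pF = 0.8382e3 fF = 838.2
  0.005104 pF = 0.005104e3 fF = 5.104
  99.9 fF → 99.9
  68.43 fF → 68.43
Sum: 838.2 + 5.104 + 99.9 + 68.43 = 1011.634

1011.634 fF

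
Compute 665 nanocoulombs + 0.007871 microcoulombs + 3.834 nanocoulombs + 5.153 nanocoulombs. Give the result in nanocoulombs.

In nanocoulombs:
  665 nanocoulombs → 665
  0.007871 microcoulombs = 0.007871e3 nanocoulombs = 7.871
  3.834 nanocoulombs → 3.834
  5.153 nanocoulombs → 5.153
Sum: 665 + 7.871 + 3.834 + 5.153 = 681.858

681.858 nanocoulombs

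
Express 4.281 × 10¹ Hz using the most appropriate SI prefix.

= 42.81 Hz; mantissa already in [1, 1000).

42.81 Hz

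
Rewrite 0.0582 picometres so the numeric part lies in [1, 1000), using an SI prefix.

58.2 femtometres

= 58.2 × 10⁻¹⁵ metres; 10⁻¹⁵ is femto.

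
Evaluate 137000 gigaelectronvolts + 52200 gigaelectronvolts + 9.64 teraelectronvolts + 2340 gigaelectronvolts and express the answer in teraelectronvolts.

In teraelectronvolts:
  137000 gigaelectronvolts = 137000 × 10⁻³ teraelectronvolts = 137
  52200 gigaelectronvolts = 52200 × 10⁻³ teraelectronvolts = 52.2
  9.64 teraelectronvolts → 9.64
  2340 gigaelectronvolts = 2340 × 10⁻³ teraelectronvolts = 2.34
Sum: 137 + 52.2 + 9.64 + 2.34 = 201.18

201.18 teraelectronvolts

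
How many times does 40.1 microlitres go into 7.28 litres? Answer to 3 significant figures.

(7.28) / (40.1e-6) = 0.1815e6

182000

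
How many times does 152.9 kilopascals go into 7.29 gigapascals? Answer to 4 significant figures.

47680

(7.29 × 10^9) / (152.9 × 10^3) = 0.047678 × 10^6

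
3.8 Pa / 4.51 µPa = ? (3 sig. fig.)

(3.8) / (4.51 × 10^-6) = 0.8426 × 10^6

843000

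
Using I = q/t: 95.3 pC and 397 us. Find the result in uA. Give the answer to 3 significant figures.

0.240 uA

(95.3e-12) / (397e-6) = 0.24005e-6 A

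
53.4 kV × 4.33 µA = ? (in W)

53.4 × 10³ × 4.33 × 10⁻⁶ = 231.222 × 10⁻³ W

0.231222 W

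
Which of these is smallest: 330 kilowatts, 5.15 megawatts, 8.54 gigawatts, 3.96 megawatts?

330 kilowatts = 330000 watts
5.15 megawatts = 5150000 watts
8.54 gigawatts = 8540000000 watts
3.96 megawatts = 3960000 watts

330 kilowatts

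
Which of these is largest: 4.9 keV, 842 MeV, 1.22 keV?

842 MeV

4.9 keV = 4900 eV
842 MeV = 842000000 eV
1.22 keV = 1220 eV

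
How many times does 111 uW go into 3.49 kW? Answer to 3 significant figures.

31400000

(3.49e3) / (111e-6) = 0.03144e9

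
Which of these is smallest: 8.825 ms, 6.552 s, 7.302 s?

8.825 ms

8.825 ms = 0.008825 s
6.552 s = 6.552 s
7.302 s = 7.302 s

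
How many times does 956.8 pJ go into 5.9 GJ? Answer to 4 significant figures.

(5.9 × 10⁹) / (956.8 × 10⁻¹²) = 0.0061664 × 10²¹

6166000000000000000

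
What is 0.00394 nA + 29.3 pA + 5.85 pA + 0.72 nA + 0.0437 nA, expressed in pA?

In pA:
  0.00394 nA = 0.00394e3 pA = 3.94
  29.3 pA → 29.3
  5.85 pA → 5.85
  0.72 nA = 0.72e3 pA = 720
  0.0437 nA = 0.0437e3 pA = 43.7
Sum: 3.94 + 29.3 + 5.85 + 720 + 43.7 = 802.79

802.79 pA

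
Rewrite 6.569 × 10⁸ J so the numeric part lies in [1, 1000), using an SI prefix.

656.9 MJ

= 656.9 × 10⁶ J; 10⁶ is mega.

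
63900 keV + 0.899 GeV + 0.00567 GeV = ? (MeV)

968.57 MeV

In MeV:
  63900 keV = 63900e-3 MeV = 63.9
  0.899 GeV = 0.899e3 MeV = 899
  0.00567 GeV = 0.00567e3 MeV = 5.67
Sum: 63.9 + 899 + 5.67 = 968.57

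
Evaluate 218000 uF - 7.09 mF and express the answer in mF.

In mF:
  218000 uF = 218000 × 10^-3 mF = 218
  7.09 mF → 7.09
Difference: 218 - 7.09 = 210.91

210.91 mF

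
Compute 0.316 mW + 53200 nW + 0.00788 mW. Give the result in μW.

377.08 μW

In μW:
  0.316 mW = 0.316e3 μW = 316
  53200 nW = 53200e-3 μW = 53.2
  0.00788 mW = 0.00788e3 μW = 7.88
Sum: 316 + 53.2 + 7.88 = 377.08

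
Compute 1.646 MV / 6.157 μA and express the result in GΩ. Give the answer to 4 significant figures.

267.3 GΩ

(1.646 × 10⁶) / (6.157 × 10⁻⁶) = 0.267338 × 10¹² Ω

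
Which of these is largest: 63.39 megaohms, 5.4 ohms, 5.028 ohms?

63.39 megaohms

63.39 megaohms = 63390000 ohms
5.4 ohms = 5.4 ohms
5.028 ohms = 5.028 ohms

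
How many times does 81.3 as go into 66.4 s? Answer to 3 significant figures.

817000000000000000

(66.4) / (81.3 × 10⁻¹⁸) = 0.8167 × 10¹⁸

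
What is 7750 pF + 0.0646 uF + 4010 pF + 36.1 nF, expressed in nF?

In nF:
  7750 pF = 7750 × 10⁻³ nF = 7.75
  0.0646 uF = 0.0646 × 10³ nF = 64.6
  4010 pF = 4010 × 10⁻³ nF = 4.01
  36.1 nF → 36.1
Sum: 7.75 + 64.6 + 4.01 + 36.1 = 112.46

112.46 nF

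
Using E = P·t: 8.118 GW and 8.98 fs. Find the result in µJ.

72.89964 µJ

8.118 × 10^9 × 8.98 × 10^-15 = 72.89964 × 10^-6 J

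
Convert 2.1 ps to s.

pico = 1e-12, (no prefix) = 1e0; factor is 1e-12.
2.1 × 1e-12 = 0.0000000000021

0.0000000000021 s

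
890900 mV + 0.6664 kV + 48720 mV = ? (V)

In V:
  890900 mV = 890900 × 10^-3 V = 890.9
  0.6664 kV = 0.6664 × 10^3 V = 666.4
  48720 mV = 48720 × 10^-3 V = 48.72
Sum: 890.9 + 666.4 + 48.72 = 1606.02

1606.02 V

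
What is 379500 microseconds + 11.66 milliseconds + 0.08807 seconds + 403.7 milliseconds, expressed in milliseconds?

In milliseconds:
  379500 microseconds = 379500 × 10⁻³ milliseconds = 379.5
  11.66 milliseconds → 11.66
  0.08807 seconds = 0.08807 × 10³ milliseconds = 88.07
  403.7 milliseconds → 403.7
Sum: 379.5 + 11.66 + 88.07 + 403.7 = 882.93

882.93 milliseconds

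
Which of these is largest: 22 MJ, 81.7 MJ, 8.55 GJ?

8.55 GJ

22 MJ = 22000000 J
81.7 MJ = 81700000 J
8.55 GJ = 8550000000 J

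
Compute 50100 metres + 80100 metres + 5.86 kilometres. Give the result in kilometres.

136.06 kilometres

In kilometres:
  50100 metres = 50100e-3 kilometres = 50.1
  80100 metres = 80100e-3 kilometres = 80.1
  5.86 kilometres → 5.86
Sum: 50.1 + 80.1 + 5.86 = 136.06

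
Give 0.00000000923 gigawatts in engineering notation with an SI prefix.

9.23 watts

= 9.23 watts; mantissa already in [1, 1000).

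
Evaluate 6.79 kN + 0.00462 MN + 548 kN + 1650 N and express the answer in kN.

561.06 kN

In kN:
  6.79 kN → 6.79
  0.00462 MN = 0.00462e3 kN = 4.62
  548 kN → 548
  1650 N = 1650e-3 kN = 1.65
Sum: 6.79 + 4.62 + 548 + 1.65 = 561.06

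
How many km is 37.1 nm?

nano = 10⁻⁹, kilo = 10³; factor is 10⁻¹².
37.1 × 10⁻¹² = 0.0000000000371

0.0000000000371 km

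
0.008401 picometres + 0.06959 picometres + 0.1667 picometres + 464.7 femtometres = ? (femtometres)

In femtometres:
  0.008401 picometres = 0.008401 × 10³ femtometres = 8.401
  0.06959 picometres = 0.06959 × 10³ femtometres = 69.59
  0.1667 picometres = 0.1667 × 10³ femtometres = 166.7
  464.7 femtometres → 464.7
Sum: 8.401 + 69.59 + 166.7 + 464.7 = 709.391

709.391 femtometres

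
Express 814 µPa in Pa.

micro = 10^-6, (no prefix) = 10^0; factor is 10^-6.
814 × 10^-6 = 0.000814

0.000814 Pa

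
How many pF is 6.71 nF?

6710 pF

nano = 10^-9, pico = 10^-12; factor is 10^3.
6.71 × 10^3 = 6710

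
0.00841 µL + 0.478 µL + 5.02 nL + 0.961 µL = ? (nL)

In nL:
  0.00841 µL = 0.00841 × 10^3 nL = 8.41
  0.478 µL = 0.478 × 10^3 nL = 478
  5.02 nL → 5.02
  0.961 µL = 0.961 × 10^3 nL = 961
Sum: 8.41 + 478 + 5.02 + 961 = 1452.43

1452.43 nL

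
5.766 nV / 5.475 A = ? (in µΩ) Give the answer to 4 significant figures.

0.001053 µΩ

(5.766 × 10^-9) / (5.475) = 1.05315 × 10^-9 Ω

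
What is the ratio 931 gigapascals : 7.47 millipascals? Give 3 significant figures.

(931 × 10^9) / (7.47 × 10^-3) = 124.6 × 10^12

125000000000000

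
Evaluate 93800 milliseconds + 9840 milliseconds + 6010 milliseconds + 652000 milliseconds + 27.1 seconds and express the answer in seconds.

788.75 seconds

In seconds:
  93800 milliseconds = 93800 × 10⁻³ seconds = 93.8
  9840 milliseconds = 9840 × 10⁻³ seconds = 9.84
  6010 milliseconds = 6010 × 10⁻³ seconds = 6.01
  652000 milliseconds = 652000 × 10⁻³ seconds = 652
  27.1 seconds → 27.1
Sum: 93.8 + 9.84 + 6.01 + 652 + 27.1 = 788.75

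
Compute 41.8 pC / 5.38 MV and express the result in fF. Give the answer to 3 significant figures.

(41.8 × 10⁻¹²) / (5.38 × 10⁶) = 7.7695 × 10⁻¹⁸ F

0.00777 fF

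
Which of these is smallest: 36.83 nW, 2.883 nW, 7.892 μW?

2.883 nW

36.83 nW = 0.00000003683 W
2.883 nW = 0.000000002883 W
7.892 μW = 0.000007892 W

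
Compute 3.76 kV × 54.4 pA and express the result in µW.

0.204544 µW

3.76 × 10³ × 54.4 × 10⁻¹² = 204.544 × 10⁻⁹ W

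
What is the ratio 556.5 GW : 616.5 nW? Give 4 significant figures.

(556.5 × 10^9) / (616.5 × 10^-9) = 0.90268 × 10^18

902700000000000000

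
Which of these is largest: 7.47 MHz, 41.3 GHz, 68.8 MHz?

7.47 MHz = 7470000 Hz
41.3 GHz = 41300000000 Hz
68.8 MHz = 68800000 Hz

41.3 GHz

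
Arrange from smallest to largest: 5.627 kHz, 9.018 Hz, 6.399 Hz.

6.399 Hz < 9.018 Hz < 5.627 kHz

5.627 kHz = 5627 Hz
9.018 Hz = 9.018 Hz
6.399 Hz = 6.399 Hz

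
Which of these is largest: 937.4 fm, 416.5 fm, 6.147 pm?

6.147 pm

937.4 fm = 0.0000000000009374 m
416.5 fm = 0.0000000000004165 m
6.147 pm = 0.000000000006147 m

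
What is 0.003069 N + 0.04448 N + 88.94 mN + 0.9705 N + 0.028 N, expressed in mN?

1134.989 mN

In mN:
  0.003069 N = 0.003069 × 10^3 mN = 3.069
  0.04448 N = 0.04448 × 10^3 mN = 44.48
  88.94 mN → 88.94
  0.9705 N = 0.9705 × 10^3 mN = 970.5
  0.028 N = 0.028 × 10^3 mN = 28
Sum: 3.069 + 44.48 + 88.94 + 970.5 + 28 = 1134.989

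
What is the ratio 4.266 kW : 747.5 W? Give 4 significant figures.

(4.266 × 10^3) / (747.5) = 0.005707 × 10^3

5.707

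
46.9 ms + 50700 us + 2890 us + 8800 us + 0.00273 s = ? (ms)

In ms:
  46.9 ms → 46.9
  50700 us = 50700 × 10⁻³ ms = 50.7
  2890 us = 2890 × 10⁻³ ms = 2.89
  8800 us = 8800 × 10⁻³ ms = 8.8
  0.00273 s = 0.00273 × 10³ ms = 2.73
Sum: 46.9 + 50.7 + 2.89 + 8.8 + 2.73 = 112.02

112.02 ms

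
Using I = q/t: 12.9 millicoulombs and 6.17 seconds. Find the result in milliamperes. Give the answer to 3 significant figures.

2.09 milliamperes

(12.9 × 10⁻³) / (6.17) = 2.0908 × 10⁻³ A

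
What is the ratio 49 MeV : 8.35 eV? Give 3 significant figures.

5870000

(49 × 10^6) / (8.35) = 5.868 × 10^6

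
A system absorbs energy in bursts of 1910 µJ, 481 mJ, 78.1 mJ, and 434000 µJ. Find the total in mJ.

In mJ:
  1910 µJ = 1910e-3 mJ = 1.91
  481 mJ → 481
  78.1 mJ → 78.1
  434000 µJ = 434000e-3 mJ = 434
Sum: 1.91 + 481 + 78.1 + 434 = 995.01

995.01 mJ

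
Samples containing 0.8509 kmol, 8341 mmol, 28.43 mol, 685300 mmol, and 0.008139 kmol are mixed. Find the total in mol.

In mol:
  0.8509 kmol = 0.8509e3 mol = 850.9
  8341 mmol = 8341e-3 mol = 8.341
  28.43 mol → 28.43
  685300 mmol = 685300e-3 mol = 685.3
  0.008139 kmol = 0.008139e3 mol = 8.139
Sum: 850.9 + 8.341 + 28.43 + 685.3 + 8.139 = 1581.11

1581.11 mol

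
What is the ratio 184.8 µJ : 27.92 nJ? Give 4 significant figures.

(184.8e-6) / (27.92e-9) = 6.6189e3

6619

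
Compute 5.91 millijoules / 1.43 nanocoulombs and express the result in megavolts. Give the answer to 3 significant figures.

(5.91 × 10^-3) / (1.43 × 10^-9) = 4.1329 × 10^6 V

4.13 megavolts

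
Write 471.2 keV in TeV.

kilo = 10^3, tera = 10^12; factor is 10^-9.
471.2 × 10^-9 = 0.0000004712

0.0000004712 TeV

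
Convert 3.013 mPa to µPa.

milli = 1e-3, micro = 1e-6; factor is 1e3.
3.013 × 1e3 = 3013

3013 µPa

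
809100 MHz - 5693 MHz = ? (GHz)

In GHz:
  809100 MHz = 809100 × 10^-3 GHz = 809.1
  5693 MHz = 5693 × 10^-3 GHz = 5.693
Difference: 809.1 - 5.693 = 803.407

803.407 GHz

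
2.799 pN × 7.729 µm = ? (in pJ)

2.799 × 10⁻¹² × 7.729 × 10⁻⁶ = 21.633471 × 10⁻¹⁸ J

0.000021633471 pJ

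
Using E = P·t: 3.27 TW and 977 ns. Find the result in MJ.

3.27 × 10^12 × 977 × 10^-9 = 3194.79 × 10^3 J

3.19479 MJ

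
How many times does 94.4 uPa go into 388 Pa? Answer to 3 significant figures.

4110000

(388) / (94.4 × 10^-6) = 4.11 × 10^6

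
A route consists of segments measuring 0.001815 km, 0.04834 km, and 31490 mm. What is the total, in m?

81.645 m

In m:
  0.001815 km = 0.001815 × 10^3 m = 1.815
  0.04834 km = 0.04834 × 10^3 m = 48.34
  31490 mm = 31490 × 10^-3 m = 31.49
Sum: 1.815 + 48.34 + 31.49 = 81.645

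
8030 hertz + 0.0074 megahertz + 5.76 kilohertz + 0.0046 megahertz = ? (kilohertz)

In kilohertz:
  8030 hertz = 8030e-3 kilohertz = 8.03
  0.0074 megahertz = 0.0074e3 kilohertz = 7.4
  5.76 kilohertz → 5.76
  0.0046 megahertz = 0.0046e3 kilohertz = 4.6
Sum: 8.03 + 7.4 + 5.76 + 4.6 = 25.79

25.79 kilohertz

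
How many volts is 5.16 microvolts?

0.00000516 volts

micro = 1e-6, (no prefix) = 1e0; factor is 1e-6.
5.16 × 1e-6 = 0.00000516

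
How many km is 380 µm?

0.00000038 km

micro = 10⁻⁶, kilo = 10³; factor is 10⁻⁹.
380 × 10⁻⁹ = 0.00000038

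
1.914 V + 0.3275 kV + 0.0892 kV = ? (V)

418.614 V

In V:
  1.914 V → 1.914
  0.3275 kV = 0.3275 × 10^3 V = 327.5
  0.0892 kV = 0.0892 × 10^3 V = 89.2
Sum: 1.914 + 327.5 + 89.2 = 418.614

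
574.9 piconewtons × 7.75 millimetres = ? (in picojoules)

574.9 × 10^-12 × 7.75 × 10^-3 = 4455.475 × 10^-15 J

4.455475 picojoules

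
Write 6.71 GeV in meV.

6710000000000 meV

giga = 10⁹, milli = 10⁻³; factor is 10¹².
6.71 × 10¹² = 6710000000000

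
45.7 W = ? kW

(no prefix) = 10⁰, kilo = 10³; factor is 10⁻³.
45.7 × 10⁻³ = 0.0457

0.0457 kW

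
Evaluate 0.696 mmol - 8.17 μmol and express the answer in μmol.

687.83 μmol

In μmol:
  0.696 mmol = 0.696 × 10³ μmol = 696
  8.17 μmol → 8.17
Difference: 696 - 8.17 = 687.83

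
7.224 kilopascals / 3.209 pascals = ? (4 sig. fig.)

(7.224 × 10^3) / (3.209) = 2.2512 × 10^3

2251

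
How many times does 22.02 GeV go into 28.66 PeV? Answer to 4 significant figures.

(28.66e15) / (22.02e9) = 1.3015e6

1302000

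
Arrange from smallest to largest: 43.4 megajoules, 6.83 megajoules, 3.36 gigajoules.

43.4 megajoules = 43400000 joules
6.83 megajoules = 6830000 joules
3.36 gigajoules = 3360000000 joules

6.83 megajoules < 43.4 megajoules < 3.36 gigajoules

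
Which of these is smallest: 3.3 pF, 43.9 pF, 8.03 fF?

8.03 fF

3.3 pF = 0.0000000000033 F
43.9 pF = 0.0000000000439 F
8.03 fF = 0.00000000000000803 F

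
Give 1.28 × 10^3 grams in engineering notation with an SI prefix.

= 1.28 × 10^3 grams; 10^3 is kilo.

1.28 kilograms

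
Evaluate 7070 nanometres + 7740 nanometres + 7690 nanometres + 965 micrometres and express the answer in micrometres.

In micrometres:
  7070 nanometres = 7070 × 10^-3 micrometres = 7.07
  7740 nanometres = 7740 × 10^-3 micrometres = 7.74
  7690 nanometres = 7690 × 10^-3 micrometres = 7.69
  965 micrometres → 965
Sum: 7.07 + 7.74 + 7.69 + 965 = 987.5

987.5 micrometres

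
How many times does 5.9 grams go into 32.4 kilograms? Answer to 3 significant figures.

5490

(32.4 × 10³) / (5.9) = 5.492 × 10³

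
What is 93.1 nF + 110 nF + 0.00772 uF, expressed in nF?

In nF:
  93.1 nF → 93.1
  110 nF → 110
  0.00772 uF = 0.00772e3 nF = 7.72
Sum: 93.1 + 110 + 7.72 = 210.82

210.82 nF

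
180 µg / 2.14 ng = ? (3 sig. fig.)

84100

(180 × 10⁻⁶) / (2.14 × 10⁻⁹) = 84.11 × 10³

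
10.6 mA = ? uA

milli = 10^-3, micro = 10^-6; factor is 10^3.
10.6 × 10^3 = 10600

10600 uA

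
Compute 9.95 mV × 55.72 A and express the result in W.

9.95 × 10⁻³ × 55.72 = 554.414 × 10⁻³ W

0.554414 W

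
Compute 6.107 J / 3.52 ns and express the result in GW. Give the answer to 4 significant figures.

(6.107) / (3.52e-9) = 1.73494e9 W

1.735 GW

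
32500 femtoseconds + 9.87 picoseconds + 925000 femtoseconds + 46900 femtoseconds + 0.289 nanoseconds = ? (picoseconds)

1303.27 picoseconds

In picoseconds:
  32500 femtoseconds = 32500e-3 picoseconds = 32.5
  9.87 picoseconds → 9.87
  925000 femtoseconds = 925000e-3 picoseconds = 925
  46900 femtoseconds = 46900e-3 picoseconds = 46.9
  0.289 nanoseconds = 0.289e3 picoseconds = 289
Sum: 32.5 + 9.87 + 925 + 46.9 + 289 = 1303.27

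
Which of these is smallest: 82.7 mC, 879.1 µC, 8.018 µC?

82.7 mC = 0.0827 C
879.1 µC = 0.0008791 C
8.018 µC = 0.000008018 C

8.018 µC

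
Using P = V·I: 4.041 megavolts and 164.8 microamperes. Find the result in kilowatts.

4.041 × 10⁶ × 164.8 × 10⁻⁶ = 665.9568 W

0.6659568 kilowatts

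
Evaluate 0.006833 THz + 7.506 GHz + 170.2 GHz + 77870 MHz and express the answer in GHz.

In GHz:
  0.006833 THz = 0.006833e3 GHz = 6.833
  7.506 GHz → 7.506
  170.2 GHz → 170.2
  77870 MHz = 77870e-3 GHz = 77.87
Sum: 6.833 + 7.506 + 170.2 + 77.87 = 262.409

262.409 GHz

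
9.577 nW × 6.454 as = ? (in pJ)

9.577 × 10^-9 × 6.454 × 10^-18 = 61.809958 × 10^-27 J

0.000000000000061809958 pJ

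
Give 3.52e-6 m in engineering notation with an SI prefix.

3.52 µm

= 3.52e-6 m; 1e-6 is micro.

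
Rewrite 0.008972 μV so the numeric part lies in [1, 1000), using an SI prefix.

8.972 nV

= 8.972 × 10^-9 V; 10^-9 is nano.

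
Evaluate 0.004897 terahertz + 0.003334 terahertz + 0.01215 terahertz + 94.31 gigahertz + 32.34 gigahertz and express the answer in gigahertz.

147.031 gigahertz

In gigahertz:
  0.004897 terahertz = 0.004897 × 10^3 gigahertz = 4.897
  0.003334 terahertz = 0.003334 × 10^3 gigahertz = 3.334
  0.01215 terahertz = 0.01215 × 10^3 gigahertz = 12.15
  94.31 gigahertz → 94.31
  32.34 gigahertz → 32.34
Sum: 4.897 + 3.334 + 12.15 + 94.31 + 32.34 = 147.031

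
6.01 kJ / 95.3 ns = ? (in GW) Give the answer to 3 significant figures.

(6.01 × 10³) / (95.3 × 10⁻⁹) = 0.063064 × 10¹² W

63.1 GW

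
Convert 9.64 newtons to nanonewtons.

9640000000 nanonewtons

(no prefix) = 1e0, nano = 1e-9; factor is 1e9.
9.64 × 1e9 = 9640000000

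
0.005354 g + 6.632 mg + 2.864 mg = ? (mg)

14.85 mg

In mg:
  0.005354 g = 0.005354 × 10³ mg = 5.354
  6.632 mg → 6.632
  2.864 mg → 2.864
Sum: 5.354 + 6.632 + 2.864 = 14.85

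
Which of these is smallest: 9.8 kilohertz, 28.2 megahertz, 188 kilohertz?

9.8 kilohertz = 9800 hertz
28.2 megahertz = 28200000 hertz
188 kilohertz = 188000 hertz

9.8 kilohertz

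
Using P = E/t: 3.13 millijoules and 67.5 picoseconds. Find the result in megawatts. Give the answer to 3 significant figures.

(3.13e-3) / (67.5e-12) = 0.04637e9 W

46.4 megawatts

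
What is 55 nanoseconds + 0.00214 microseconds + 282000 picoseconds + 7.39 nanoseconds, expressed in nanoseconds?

346.53 nanoseconds

In nanoseconds:
  55 nanoseconds → 55
  0.00214 microseconds = 0.00214 × 10^3 nanoseconds = 2.14
  282000 picoseconds = 282000 × 10^-3 nanoseconds = 282
  7.39 nanoseconds → 7.39
Sum: 55 + 2.14 + 282 + 7.39 = 346.53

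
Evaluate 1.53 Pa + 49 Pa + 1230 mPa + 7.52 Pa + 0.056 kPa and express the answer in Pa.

115.28 Pa

In Pa:
  1.53 Pa → 1.53
  49 Pa → 49
  1230 mPa = 1230 × 10^-3 Pa = 1.23
  7.52 Pa → 7.52
  0.056 kPa = 0.056 × 10^3 Pa = 56
Sum: 1.53 + 49 + 1.23 + 7.52 + 56 = 115.28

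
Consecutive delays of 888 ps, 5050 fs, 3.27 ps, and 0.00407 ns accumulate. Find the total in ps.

900.39 ps

In ps:
  888 ps → 888
  5050 fs = 5050e-3 ps = 5.05
  3.27 ps → 3.27
  0.00407 ns = 0.00407e3 ps = 4.07
Sum: 888 + 5.05 + 3.27 + 4.07 = 900.39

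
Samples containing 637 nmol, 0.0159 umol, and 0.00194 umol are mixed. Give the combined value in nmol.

In nmol:
  637 nmol → 637
  0.0159 umol = 0.0159e3 nmol = 15.9
  0.00194 umol = 0.00194e3 nmol = 1.94
Sum: 637 + 15.9 + 1.94 = 654.84

654.84 nmol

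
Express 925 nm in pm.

nano = 10⁻⁹, pico = 10⁻¹²; factor is 10³.
925 × 10³ = 925000

925000 pm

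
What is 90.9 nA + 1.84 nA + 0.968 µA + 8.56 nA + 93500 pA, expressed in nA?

In nA:
  90.9 nA → 90.9
  1.84 nA → 1.84
  0.968 µA = 0.968 × 10³ nA = 968
  8.56 nA → 8.56
  93500 pA = 93500 × 10⁻³ nA = 93.5
Sum: 90.9 + 1.84 + 968 + 8.56 + 93.5 = 1162.8

1162.8 nA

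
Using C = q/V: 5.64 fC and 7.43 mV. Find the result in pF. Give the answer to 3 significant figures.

(5.64 × 10⁻¹⁵) / (7.43 × 10⁻³) = 0.75908 × 10⁻¹² F

0.759 pF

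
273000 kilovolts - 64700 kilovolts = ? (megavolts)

208.3 megavolts

In megavolts:
  273000 kilovolts = 273000 × 10⁻³ megavolts = 273
  64700 kilovolts = 64700 × 10⁻³ megavolts = 64.7
Difference: 273 - 64.7 = 208.3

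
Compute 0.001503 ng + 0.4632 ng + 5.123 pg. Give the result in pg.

In pg:
  0.001503 ng = 0.001503 × 10^3 pg = 1.503
  0.4632 ng = 0.4632 × 10^3 pg = 463.2
  5.123 pg → 5.123
Sum: 1.503 + 463.2 + 5.123 = 469.826

469.826 pg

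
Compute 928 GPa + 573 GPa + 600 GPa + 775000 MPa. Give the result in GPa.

2876 GPa

In GPa:
  928 GPa → 928
  573 GPa → 573
  600 GPa → 600
  775000 MPa = 775000 × 10⁻³ GPa = 775
Sum: 928 + 573 + 600 + 775 = 2876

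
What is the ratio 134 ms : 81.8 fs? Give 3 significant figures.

(134e-3) / (81.8e-15) = 1.638e12

1640000000000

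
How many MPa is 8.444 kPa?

0.008444 MPa

kilo = 1e3, mega = 1e6; factor is 1e-3.
8.444 × 1e-3 = 0.008444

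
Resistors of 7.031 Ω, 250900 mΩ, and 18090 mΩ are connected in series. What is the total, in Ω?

In Ω:
  7.031 Ω → 7.031
  250900 mΩ = 250900 × 10^-3 Ω = 250.9
  18090 mΩ = 18090 × 10^-3 Ω = 18.09
Sum: 7.031 + 250.9 + 18.09 = 276.021

276.021 Ω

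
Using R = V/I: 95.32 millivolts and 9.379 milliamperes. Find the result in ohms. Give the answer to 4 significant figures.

10.16 ohms

(95.32 × 10^-3) / (9.379 × 10^-3) = 10.1631 Ω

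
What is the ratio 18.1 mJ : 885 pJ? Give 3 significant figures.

(18.1e-3) / (885e-12) = 0.02045e9

20500000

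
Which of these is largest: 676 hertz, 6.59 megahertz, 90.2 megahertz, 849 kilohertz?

676 hertz = 676 hertz
6.59 megahertz = 6590000 hertz
90.2 megahertz = 90200000 hertz
849 kilohertz = 849000 hertz

90.2 megahertz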